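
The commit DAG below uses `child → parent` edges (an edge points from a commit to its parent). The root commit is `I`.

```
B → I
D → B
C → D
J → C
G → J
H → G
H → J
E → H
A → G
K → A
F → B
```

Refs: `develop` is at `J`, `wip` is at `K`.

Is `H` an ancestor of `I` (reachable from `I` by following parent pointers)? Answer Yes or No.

No

Ancestors of I: {I}.
H is not in that set, so it is not an ancestor of I.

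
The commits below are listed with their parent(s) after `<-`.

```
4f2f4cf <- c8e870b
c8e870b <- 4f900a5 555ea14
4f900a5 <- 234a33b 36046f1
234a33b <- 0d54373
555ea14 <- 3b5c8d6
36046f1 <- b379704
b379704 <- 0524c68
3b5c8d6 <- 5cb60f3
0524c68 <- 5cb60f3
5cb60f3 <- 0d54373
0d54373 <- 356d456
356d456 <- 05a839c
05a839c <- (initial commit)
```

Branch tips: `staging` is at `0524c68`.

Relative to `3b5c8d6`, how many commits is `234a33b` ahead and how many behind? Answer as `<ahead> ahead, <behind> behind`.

Reachable from 234a33b: {05a839c, 0d54373, 234a33b, 356d456}.
Reachable from 3b5c8d6: {05a839c, 0d54373, 356d456, 3b5c8d6, 5cb60f3}.
Only in 234a33b's history (ahead): {234a33b} — 1.
Only in 3b5c8d6's history (behind): {3b5c8d6, 5cb60f3} — 2.

1 ahead, 2 behind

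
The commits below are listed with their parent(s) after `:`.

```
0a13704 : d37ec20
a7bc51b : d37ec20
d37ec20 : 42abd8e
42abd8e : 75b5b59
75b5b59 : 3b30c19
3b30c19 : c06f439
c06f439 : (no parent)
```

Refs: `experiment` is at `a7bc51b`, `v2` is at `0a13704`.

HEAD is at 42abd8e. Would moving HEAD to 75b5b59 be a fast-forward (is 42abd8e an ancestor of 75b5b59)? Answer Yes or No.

A fast-forward from 42abd8e to 75b5b59 is possible iff 42abd8e is an ancestor of 75b5b59.
Ancestors of 75b5b59: {3b30c19, 75b5b59, c06f439}.
42abd8e is not among them, so fast-forward is not possible.

No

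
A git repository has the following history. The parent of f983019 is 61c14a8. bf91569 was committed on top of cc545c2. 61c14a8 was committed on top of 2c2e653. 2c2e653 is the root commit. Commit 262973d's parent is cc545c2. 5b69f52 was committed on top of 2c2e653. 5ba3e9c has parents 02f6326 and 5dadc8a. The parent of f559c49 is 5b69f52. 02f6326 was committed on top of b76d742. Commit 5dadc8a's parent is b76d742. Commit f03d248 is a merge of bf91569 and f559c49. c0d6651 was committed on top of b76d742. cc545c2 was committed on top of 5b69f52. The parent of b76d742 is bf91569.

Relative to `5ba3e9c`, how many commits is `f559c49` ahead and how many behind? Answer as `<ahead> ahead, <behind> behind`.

Reachable from f559c49: {2c2e653, 5b69f52, f559c49}.
Reachable from 5ba3e9c: {02f6326, 2c2e653, 5b69f52, 5ba3e9c, 5dadc8a, b76d742, bf91569, cc545c2}.
Only in f559c49's history (ahead): {f559c49} — 1.
Only in 5ba3e9c's history (behind): {02f6326, 5ba3e9c, 5dadc8a, b76d742, bf91569, cc545c2} — 6.

1 ahead, 6 behind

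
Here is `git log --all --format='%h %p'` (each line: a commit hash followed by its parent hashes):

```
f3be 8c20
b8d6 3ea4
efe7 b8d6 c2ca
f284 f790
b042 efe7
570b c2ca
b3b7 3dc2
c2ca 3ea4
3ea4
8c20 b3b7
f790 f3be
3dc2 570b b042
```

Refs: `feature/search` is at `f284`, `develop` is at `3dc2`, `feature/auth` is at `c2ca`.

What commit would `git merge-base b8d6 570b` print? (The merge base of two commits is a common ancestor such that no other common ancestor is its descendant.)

Ancestors of b8d6: {3ea4, b8d6}.
Ancestors of 570b: {3ea4, 570b, c2ca}.
Common ancestors: {3ea4}.
The only common ancestor is 3ea4, so it is the merge base.

3ea4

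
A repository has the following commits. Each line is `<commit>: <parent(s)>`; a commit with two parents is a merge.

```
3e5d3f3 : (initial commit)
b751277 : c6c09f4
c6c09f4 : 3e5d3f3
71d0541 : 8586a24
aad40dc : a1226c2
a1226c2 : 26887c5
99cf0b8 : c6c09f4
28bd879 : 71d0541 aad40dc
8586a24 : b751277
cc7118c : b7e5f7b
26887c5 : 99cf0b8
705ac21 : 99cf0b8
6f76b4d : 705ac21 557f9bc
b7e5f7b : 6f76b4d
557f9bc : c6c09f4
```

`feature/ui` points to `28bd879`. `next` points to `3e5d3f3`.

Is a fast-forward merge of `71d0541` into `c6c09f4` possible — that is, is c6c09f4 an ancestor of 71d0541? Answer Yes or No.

Yes

A fast-forward from c6c09f4 to 71d0541 is possible iff c6c09f4 is an ancestor of 71d0541.
Ancestors of 71d0541: {3e5d3f3, 71d0541, 8586a24, b751277, c6c09f4}.
c6c09f4 is among them, so fast-forward is possible.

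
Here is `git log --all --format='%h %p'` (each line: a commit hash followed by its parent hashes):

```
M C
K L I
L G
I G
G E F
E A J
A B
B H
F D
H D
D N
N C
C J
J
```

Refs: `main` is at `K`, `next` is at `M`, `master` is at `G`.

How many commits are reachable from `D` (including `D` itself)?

Walking parent pointers from D: reachable set = {C, D, J, N}.
That is 4 commits.

4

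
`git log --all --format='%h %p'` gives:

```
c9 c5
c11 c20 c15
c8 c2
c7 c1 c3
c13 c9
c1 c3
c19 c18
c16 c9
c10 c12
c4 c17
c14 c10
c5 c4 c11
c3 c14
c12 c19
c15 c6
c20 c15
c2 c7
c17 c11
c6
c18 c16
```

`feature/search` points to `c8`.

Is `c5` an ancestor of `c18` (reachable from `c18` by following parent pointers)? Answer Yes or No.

Yes

Ancestors of c18 (commits reachable by following parents): {c11, c15, c16, c17, c18, c20, c4, c5, c6, c9}.
c5 is in that set, so it is an ancestor of c18.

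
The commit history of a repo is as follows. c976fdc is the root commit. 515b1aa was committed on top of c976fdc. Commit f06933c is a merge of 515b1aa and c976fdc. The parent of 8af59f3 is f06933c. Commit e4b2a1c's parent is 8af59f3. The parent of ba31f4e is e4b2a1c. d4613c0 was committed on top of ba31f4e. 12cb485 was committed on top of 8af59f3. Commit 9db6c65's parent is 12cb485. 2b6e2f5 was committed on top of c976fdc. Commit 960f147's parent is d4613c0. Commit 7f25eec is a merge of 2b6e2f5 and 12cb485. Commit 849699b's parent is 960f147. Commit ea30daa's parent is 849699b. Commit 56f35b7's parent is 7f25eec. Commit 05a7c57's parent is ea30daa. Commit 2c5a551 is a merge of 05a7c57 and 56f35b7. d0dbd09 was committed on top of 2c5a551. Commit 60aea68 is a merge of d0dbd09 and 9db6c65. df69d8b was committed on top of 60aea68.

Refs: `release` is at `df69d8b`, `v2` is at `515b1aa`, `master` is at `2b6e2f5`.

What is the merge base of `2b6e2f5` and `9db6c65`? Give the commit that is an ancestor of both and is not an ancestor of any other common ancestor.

c976fdc

Ancestors of 2b6e2f5: {2b6e2f5, c976fdc}.
Ancestors of 9db6c65: {12cb485, 515b1aa, 8af59f3, 9db6c65, c976fdc, f06933c}.
Common ancestors: {c976fdc}.
The only common ancestor is c976fdc, so it is the merge base.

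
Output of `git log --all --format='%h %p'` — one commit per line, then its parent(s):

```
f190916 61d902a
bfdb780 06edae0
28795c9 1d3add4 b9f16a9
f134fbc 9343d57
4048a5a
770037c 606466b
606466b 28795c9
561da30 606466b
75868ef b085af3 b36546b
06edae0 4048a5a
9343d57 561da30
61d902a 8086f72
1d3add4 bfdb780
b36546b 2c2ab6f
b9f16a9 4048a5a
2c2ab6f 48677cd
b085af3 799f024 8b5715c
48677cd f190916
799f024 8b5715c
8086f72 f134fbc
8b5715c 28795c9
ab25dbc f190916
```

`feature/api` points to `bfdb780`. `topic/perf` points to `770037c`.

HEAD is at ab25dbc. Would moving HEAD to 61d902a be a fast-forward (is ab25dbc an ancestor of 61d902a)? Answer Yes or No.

A fast-forward from ab25dbc to 61d902a is possible iff ab25dbc is an ancestor of 61d902a.
Ancestors of 61d902a: {06edae0, 1d3add4, 28795c9, 4048a5a, 561da30, 606466b, 61d902a, 8086f72, 9343d57, b9f16a9, bfdb780, f134fbc}.
ab25dbc is not among them, so fast-forward is not possible.

No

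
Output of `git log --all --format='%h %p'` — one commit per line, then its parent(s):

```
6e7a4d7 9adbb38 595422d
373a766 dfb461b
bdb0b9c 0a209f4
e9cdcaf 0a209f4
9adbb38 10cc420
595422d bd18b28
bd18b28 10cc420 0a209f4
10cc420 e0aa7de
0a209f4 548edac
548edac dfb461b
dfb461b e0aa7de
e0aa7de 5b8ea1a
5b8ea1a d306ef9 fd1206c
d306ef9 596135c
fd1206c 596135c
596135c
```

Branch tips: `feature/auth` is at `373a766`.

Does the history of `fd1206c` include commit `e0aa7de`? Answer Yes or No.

No

Ancestors of fd1206c: {596135c, fd1206c}.
e0aa7de is not in that set, so it is not an ancestor of fd1206c.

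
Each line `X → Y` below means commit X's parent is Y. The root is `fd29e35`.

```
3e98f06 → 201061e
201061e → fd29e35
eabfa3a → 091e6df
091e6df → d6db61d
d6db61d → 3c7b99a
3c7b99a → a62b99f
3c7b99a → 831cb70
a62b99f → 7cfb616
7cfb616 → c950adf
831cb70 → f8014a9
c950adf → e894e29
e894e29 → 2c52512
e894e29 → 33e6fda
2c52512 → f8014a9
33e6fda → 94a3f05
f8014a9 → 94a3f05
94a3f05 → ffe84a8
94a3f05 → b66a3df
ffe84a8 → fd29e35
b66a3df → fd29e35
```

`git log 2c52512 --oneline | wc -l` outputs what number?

6

Walking parent pointers from 2c52512: reachable set = {2c52512, 94a3f05, b66a3df, f8014a9, fd29e35, ffe84a8}.
That is 6 commits.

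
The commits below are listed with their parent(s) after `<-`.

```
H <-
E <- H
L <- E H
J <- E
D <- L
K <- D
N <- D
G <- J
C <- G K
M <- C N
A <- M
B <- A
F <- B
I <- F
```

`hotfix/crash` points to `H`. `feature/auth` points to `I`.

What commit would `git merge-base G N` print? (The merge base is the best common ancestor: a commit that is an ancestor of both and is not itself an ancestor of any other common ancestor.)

Ancestors of G: {E, G, H, J}.
Ancestors of N: {D, E, H, L, N}.
Common ancestors: {E, H}.
Among these, E is not an ancestor of any other common ancestor — it is the merge base.

E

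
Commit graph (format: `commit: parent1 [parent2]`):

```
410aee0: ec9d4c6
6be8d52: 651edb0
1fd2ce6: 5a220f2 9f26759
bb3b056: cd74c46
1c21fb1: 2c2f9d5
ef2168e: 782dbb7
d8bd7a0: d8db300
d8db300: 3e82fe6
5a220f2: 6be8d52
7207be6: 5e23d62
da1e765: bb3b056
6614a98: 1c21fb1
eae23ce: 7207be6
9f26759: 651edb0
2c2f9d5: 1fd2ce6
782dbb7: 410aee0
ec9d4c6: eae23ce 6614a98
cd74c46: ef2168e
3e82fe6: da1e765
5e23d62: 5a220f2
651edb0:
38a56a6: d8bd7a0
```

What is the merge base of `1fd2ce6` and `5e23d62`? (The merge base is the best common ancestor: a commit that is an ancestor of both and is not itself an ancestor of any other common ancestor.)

5a220f2

Ancestors of 1fd2ce6: {1fd2ce6, 5a220f2, 651edb0, 6be8d52, 9f26759}.
Ancestors of 5e23d62: {5a220f2, 5e23d62, 651edb0, 6be8d52}.
Common ancestors: {5a220f2, 651edb0, 6be8d52}.
Among these, 5a220f2 is not an ancestor of any other common ancestor — it is the merge base.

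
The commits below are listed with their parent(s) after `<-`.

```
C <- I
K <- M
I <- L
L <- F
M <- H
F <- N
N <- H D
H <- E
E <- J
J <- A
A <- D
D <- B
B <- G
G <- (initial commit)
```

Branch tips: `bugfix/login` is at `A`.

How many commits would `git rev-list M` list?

8

Walking parent pointers from M: reachable set = {A, B, D, E, G, H, J, M}.
That is 8 commits.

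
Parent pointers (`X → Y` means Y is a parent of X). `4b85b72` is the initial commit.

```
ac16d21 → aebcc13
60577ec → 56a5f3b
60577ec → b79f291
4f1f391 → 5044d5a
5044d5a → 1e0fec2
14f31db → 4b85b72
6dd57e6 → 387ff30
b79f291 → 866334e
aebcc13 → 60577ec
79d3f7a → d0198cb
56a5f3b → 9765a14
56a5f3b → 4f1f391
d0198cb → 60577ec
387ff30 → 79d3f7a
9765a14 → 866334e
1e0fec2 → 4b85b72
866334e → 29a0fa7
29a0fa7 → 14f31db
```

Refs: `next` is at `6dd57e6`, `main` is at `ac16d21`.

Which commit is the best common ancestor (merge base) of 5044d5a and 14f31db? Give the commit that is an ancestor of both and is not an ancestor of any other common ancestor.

Ancestors of 5044d5a: {1e0fec2, 4b85b72, 5044d5a}.
Ancestors of 14f31db: {14f31db, 4b85b72}.
Common ancestors: {4b85b72}.
The only common ancestor is 4b85b72, so it is the merge base.

4b85b72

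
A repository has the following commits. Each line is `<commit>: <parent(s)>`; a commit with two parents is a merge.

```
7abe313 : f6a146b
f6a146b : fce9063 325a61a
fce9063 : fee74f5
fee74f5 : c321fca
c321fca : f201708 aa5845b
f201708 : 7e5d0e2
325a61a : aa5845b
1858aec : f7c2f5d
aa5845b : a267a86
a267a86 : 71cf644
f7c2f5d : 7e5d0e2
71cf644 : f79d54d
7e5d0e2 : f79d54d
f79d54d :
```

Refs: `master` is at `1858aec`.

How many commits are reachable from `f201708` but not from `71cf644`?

Reachable from f201708: {7e5d0e2, f201708, f79d54d}.
Reachable from 71cf644: {71cf644, f79d54d}.
In f201708's history but not 71cf644's: {7e5d0e2, f201708} — 2 commits.

2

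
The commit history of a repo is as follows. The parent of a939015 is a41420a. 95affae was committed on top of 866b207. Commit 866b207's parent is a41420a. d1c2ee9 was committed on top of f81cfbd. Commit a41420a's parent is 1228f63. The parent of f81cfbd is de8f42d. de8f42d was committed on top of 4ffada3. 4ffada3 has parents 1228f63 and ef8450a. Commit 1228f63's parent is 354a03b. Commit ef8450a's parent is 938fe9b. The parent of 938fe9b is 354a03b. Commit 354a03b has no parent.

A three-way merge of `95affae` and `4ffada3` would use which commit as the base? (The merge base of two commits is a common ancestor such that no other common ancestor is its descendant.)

1228f63

Ancestors of 95affae: {1228f63, 354a03b, 866b207, 95affae, a41420a}.
Ancestors of 4ffada3: {1228f63, 354a03b, 4ffada3, 938fe9b, ef8450a}.
Common ancestors: {1228f63, 354a03b}.
Among these, 1228f63 is not an ancestor of any other common ancestor — it is the merge base.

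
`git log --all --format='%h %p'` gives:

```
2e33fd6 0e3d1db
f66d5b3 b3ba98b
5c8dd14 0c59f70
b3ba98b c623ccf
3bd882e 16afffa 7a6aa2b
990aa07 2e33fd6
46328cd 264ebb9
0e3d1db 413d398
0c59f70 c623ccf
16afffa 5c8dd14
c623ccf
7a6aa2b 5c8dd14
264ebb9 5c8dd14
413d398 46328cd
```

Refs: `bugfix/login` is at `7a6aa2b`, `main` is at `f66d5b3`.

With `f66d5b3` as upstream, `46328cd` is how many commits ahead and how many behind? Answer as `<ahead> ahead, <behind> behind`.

Reachable from 46328cd: {0c59f70, 264ebb9, 46328cd, 5c8dd14, c623ccf}.
Reachable from f66d5b3: {b3ba98b, c623ccf, f66d5b3}.
Only in 46328cd's history (ahead): {0c59f70, 264ebb9, 46328cd, 5c8dd14} — 4.
Only in f66d5b3's history (behind): {b3ba98b, f66d5b3} — 2.

4 ahead, 2 behind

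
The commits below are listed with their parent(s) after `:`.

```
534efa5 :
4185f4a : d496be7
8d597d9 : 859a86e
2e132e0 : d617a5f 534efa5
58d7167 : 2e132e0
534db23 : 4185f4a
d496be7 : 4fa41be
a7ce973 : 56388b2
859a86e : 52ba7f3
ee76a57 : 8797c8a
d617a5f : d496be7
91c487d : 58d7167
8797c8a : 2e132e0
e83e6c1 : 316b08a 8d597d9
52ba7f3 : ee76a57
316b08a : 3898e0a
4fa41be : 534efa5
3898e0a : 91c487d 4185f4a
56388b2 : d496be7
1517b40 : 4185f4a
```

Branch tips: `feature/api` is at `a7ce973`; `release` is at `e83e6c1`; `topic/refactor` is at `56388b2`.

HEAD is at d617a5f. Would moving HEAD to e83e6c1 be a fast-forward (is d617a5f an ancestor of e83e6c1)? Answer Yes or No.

Yes

A fast-forward from d617a5f to e83e6c1 is possible iff d617a5f is an ancestor of e83e6c1.
Ancestors of e83e6c1: {2e132e0, 316b08a, 3898e0a, 4185f4a, 4fa41be, 52ba7f3, 534efa5, 58d7167, 859a86e, 8797c8a, 8d597d9, 91c487d, d496be7, d617a5f, e83e6c1, ee76a57}.
d617a5f is among them, so fast-forward is possible.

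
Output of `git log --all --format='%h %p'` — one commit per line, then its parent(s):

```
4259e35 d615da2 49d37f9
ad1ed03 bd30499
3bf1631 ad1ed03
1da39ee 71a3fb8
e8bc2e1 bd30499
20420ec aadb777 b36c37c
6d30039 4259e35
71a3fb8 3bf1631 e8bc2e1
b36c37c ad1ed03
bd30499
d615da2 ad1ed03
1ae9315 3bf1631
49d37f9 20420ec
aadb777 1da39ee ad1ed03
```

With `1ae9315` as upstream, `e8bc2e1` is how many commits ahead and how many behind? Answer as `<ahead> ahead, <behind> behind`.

1 ahead, 3 behind

Reachable from e8bc2e1: {bd30499, e8bc2e1}.
Reachable from 1ae9315: {1ae9315, 3bf1631, ad1ed03, bd30499}.
Only in e8bc2e1's history (ahead): {e8bc2e1} — 1.
Only in 1ae9315's history (behind): {1ae9315, 3bf1631, ad1ed03} — 3.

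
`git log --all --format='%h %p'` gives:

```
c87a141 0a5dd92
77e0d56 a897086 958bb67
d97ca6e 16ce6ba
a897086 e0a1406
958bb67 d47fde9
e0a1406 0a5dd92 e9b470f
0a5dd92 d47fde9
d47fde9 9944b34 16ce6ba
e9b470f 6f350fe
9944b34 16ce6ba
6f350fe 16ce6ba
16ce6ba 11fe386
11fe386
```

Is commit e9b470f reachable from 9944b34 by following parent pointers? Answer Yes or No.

Ancestors of 9944b34: {11fe386, 16ce6ba, 9944b34}.
e9b470f is not in that set, so it is not an ancestor of 9944b34.

No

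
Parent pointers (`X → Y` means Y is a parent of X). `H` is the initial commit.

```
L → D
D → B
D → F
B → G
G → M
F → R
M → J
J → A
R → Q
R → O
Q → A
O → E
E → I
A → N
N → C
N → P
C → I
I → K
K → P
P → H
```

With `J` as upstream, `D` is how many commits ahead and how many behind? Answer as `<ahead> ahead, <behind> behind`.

9 ahead, 0 behind

Reachable from D: {A, B, C, D, E, F, G, H, I, J, K, M, N, O, P, Q, R}.
Reachable from J: {A, C, H, I, J, K, N, P}.
Only in D's history (ahead): {B, D, E, F, G, M, O, Q, R} — 9.
Only in J's history (behind): {} — 0.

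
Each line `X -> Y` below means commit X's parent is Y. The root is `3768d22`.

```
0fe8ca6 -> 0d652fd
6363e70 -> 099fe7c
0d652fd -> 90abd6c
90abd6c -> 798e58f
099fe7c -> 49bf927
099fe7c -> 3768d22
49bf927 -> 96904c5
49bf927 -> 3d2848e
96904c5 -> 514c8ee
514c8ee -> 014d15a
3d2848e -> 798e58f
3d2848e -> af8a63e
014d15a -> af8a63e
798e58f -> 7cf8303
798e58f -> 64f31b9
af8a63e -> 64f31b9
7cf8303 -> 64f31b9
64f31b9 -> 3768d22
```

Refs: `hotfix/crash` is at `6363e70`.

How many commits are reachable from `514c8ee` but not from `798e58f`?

3

Reachable from 514c8ee: {014d15a, 3768d22, 514c8ee, 64f31b9, af8a63e}.
Reachable from 798e58f: {3768d22, 64f31b9, 798e58f, 7cf8303}.
In 514c8ee's history but not 798e58f's: {014d15a, 514c8ee, af8a63e} — 3 commits.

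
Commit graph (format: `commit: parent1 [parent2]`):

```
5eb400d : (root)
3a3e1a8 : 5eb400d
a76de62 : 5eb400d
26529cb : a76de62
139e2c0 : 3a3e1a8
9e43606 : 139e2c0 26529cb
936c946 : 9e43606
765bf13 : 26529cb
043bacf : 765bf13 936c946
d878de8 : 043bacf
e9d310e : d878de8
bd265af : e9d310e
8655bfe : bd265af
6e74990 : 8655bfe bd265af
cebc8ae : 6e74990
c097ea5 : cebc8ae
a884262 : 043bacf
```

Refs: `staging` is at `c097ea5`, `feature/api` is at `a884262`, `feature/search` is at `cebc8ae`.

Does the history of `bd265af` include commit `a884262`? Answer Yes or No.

No

Ancestors of bd265af: {043bacf, 139e2c0, 26529cb, 3a3e1a8, 5eb400d, 765bf13, 936c946, 9e43606, a76de62, bd265af, d878de8, e9d310e}.
a884262 is not in that set, so it is not an ancestor of bd265af.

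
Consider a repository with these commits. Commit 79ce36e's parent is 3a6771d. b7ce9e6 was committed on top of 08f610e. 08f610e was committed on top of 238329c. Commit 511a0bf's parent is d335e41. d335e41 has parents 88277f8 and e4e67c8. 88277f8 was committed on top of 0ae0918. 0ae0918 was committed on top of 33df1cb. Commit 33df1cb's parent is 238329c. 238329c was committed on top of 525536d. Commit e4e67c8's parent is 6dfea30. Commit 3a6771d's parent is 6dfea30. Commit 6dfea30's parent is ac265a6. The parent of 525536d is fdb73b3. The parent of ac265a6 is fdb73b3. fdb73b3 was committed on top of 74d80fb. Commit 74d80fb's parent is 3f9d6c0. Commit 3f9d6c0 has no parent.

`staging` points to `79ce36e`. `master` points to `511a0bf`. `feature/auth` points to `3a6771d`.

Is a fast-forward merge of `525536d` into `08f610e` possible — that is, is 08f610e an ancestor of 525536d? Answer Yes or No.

A fast-forward from 08f610e to 525536d is possible iff 08f610e is an ancestor of 525536d.
Ancestors of 525536d: {3f9d6c0, 525536d, 74d80fb, fdb73b3}.
08f610e is not among them, so fast-forward is not possible.

No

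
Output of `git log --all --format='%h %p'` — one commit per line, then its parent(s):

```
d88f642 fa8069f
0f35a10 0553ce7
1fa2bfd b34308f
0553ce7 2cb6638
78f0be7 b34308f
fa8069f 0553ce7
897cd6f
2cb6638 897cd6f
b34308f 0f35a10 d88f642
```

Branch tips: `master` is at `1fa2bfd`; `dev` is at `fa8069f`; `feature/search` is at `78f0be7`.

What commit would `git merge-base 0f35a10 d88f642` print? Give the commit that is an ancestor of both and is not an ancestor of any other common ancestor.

Ancestors of 0f35a10: {0553ce7, 0f35a10, 2cb6638, 897cd6f}.
Ancestors of d88f642: {0553ce7, 2cb6638, 897cd6f, d88f642, fa8069f}.
Common ancestors: {0553ce7, 2cb6638, 897cd6f}.
Among these, 0553ce7 is not an ancestor of any other common ancestor — it is the merge base.

0553ce7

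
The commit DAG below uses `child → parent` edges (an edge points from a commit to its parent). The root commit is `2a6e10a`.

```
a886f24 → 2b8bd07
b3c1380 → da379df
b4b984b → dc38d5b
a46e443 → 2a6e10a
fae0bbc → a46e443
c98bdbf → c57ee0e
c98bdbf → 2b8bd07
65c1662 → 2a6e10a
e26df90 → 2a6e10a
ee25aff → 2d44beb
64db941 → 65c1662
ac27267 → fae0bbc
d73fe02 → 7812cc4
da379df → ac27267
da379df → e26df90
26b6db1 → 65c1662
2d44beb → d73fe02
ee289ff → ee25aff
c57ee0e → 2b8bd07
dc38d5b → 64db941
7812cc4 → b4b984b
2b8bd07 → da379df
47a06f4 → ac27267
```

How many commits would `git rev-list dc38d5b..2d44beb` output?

4

Reachable from 2d44beb: {2a6e10a, 2d44beb, 64db941, 65c1662, 7812cc4, b4b984b, d73fe02, dc38d5b}.
Reachable from dc38d5b: {2a6e10a, 64db941, 65c1662, dc38d5b}.
In 2d44beb's history but not dc38d5b's: {2d44beb, 7812cc4, b4b984b, d73fe02} — 4 commits.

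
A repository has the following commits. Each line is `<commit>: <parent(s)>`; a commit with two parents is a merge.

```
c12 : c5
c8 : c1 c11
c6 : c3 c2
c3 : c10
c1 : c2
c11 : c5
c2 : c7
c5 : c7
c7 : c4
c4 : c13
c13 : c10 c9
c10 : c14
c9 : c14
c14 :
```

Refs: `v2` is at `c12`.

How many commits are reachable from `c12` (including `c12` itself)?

Walking parent pointers from c12: reachable set = {c10, c12, c13, c14, c4, c5, c7, c9}.
That is 8 commits.

8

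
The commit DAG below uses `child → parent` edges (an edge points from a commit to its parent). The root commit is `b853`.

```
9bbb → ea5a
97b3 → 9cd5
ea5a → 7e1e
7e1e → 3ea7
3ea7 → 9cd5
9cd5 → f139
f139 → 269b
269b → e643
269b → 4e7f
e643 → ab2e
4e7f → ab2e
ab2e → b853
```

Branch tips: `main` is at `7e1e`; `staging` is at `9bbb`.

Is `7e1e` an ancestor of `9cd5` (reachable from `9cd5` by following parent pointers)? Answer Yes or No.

No

Ancestors of 9cd5: {269b, 4e7f, 9cd5, ab2e, b853, e643, f139}.
7e1e is not in that set, so it is not an ancestor of 9cd5.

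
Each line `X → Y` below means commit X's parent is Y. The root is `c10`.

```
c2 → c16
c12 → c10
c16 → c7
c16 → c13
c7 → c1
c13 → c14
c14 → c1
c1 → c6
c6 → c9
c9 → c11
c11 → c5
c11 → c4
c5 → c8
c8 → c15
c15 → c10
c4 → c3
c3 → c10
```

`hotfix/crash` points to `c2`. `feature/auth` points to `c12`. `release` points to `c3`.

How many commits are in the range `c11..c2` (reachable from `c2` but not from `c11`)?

Reachable from c2: {c1, c10, c11, c13, c14, c15, c16, c2, c3, c4, c5, c6, c7, c8, c9}.
Reachable from c11: {c10, c11, c15, c3, c4, c5, c8}.
In c2's history but not c11's: {c1, c13, c14, c16, c2, c6, c7, c9} — 8 commits.

8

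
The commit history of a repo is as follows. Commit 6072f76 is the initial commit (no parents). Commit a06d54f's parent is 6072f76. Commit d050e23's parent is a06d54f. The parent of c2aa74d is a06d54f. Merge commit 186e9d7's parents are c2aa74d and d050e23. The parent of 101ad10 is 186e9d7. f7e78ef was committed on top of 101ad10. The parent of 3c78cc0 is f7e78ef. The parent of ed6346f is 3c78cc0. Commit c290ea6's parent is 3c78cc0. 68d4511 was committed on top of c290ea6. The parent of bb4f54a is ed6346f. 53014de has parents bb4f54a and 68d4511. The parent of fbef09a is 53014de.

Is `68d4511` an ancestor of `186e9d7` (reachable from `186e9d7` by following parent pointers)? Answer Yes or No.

No

Ancestors of 186e9d7: {186e9d7, 6072f76, a06d54f, c2aa74d, d050e23}.
68d4511 is not in that set, so it is not an ancestor of 186e9d7.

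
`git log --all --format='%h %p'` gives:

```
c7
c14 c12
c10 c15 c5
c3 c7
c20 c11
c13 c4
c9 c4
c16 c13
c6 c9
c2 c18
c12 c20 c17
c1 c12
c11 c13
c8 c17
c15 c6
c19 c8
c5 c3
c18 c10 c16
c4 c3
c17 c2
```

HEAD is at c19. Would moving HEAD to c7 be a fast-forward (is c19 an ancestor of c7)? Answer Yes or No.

A fast-forward from c19 to c7 is possible iff c19 is an ancestor of c7.
Ancestors of c7: {c7}.
c19 is not among them, so fast-forward is not possible.

No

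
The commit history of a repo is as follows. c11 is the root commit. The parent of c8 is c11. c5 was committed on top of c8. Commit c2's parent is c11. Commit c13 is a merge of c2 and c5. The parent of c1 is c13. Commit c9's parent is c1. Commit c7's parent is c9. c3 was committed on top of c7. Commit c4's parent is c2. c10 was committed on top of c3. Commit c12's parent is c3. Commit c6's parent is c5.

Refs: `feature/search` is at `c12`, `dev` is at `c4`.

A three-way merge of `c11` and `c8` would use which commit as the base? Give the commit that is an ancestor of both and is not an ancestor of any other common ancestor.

Ancestors of c11: {c11}.
Ancestors of c8: {c11, c8}.
Common ancestors: {c11}.
The only common ancestor is c11, so it is the merge base.

c11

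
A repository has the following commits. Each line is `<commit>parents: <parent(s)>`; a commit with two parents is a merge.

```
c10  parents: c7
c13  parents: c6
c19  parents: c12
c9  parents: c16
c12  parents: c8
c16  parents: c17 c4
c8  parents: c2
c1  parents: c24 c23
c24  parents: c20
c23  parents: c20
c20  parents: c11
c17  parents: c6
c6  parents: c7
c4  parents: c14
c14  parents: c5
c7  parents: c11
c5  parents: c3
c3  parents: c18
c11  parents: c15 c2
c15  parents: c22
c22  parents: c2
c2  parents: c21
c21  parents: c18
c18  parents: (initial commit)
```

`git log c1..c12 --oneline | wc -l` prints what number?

Reachable from c12: {c12, c18, c2, c21, c8}.
Reachable from c1: {c1, c11, c15, c18, c2, c20, c21, c22, c23, c24}.
In c12's history but not c1's: {c12, c8} — 2 commits.

2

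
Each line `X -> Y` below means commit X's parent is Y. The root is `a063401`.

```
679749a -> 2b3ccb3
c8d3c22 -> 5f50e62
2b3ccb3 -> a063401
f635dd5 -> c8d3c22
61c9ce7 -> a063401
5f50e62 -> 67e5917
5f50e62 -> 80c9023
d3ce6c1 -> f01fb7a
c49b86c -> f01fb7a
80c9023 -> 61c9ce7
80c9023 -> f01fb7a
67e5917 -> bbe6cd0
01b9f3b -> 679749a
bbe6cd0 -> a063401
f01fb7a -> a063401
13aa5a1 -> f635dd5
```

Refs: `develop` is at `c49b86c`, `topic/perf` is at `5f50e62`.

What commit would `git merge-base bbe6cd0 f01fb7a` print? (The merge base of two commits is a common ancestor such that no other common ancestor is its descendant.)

a063401

Ancestors of bbe6cd0: {a063401, bbe6cd0}.
Ancestors of f01fb7a: {a063401, f01fb7a}.
Common ancestors: {a063401}.
The only common ancestor is a063401, so it is the merge base.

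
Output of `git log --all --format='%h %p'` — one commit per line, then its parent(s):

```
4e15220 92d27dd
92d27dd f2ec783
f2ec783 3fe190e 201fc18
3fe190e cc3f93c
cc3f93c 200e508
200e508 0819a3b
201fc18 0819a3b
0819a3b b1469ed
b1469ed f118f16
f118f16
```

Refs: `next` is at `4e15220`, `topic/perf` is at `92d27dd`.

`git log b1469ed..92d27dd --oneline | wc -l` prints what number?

Reachable from 92d27dd: {0819a3b, 200e508, 201fc18, 3fe190e, 92d27dd, b1469ed, cc3f93c, f118f16, f2ec783}.
Reachable from b1469ed: {b1469ed, f118f16}.
In 92d27dd's history but not b1469ed's: {0819a3b, 200e508, 201fc18, 3fe190e, 92d27dd, cc3f93c, f2ec783} — 7 commits.

7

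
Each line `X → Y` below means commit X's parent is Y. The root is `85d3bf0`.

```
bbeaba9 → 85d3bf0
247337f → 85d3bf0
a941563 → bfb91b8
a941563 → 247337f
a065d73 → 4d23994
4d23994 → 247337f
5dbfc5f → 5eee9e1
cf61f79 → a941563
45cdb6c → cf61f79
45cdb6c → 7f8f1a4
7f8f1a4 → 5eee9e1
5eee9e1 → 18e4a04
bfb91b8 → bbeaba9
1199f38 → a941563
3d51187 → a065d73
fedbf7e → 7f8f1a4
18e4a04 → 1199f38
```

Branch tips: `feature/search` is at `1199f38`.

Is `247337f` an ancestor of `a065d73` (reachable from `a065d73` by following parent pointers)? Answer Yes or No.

Yes

Ancestors of a065d73 (commits reachable by following parents): {247337f, 4d23994, 85d3bf0, a065d73}.
247337f is in that set, so it is an ancestor of a065d73.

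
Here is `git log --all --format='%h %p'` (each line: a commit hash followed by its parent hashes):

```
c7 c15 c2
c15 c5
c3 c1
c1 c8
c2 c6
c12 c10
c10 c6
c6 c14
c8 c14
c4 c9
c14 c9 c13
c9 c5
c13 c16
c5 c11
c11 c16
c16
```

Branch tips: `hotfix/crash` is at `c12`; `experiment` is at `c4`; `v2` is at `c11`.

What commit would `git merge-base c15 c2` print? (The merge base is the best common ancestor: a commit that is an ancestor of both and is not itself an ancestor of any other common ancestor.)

Ancestors of c15: {c11, c15, c16, c5}.
Ancestors of c2: {c11, c13, c14, c16, c2, c5, c6, c9}.
Common ancestors: {c11, c16, c5}.
Among these, c5 is not an ancestor of any other common ancestor — it is the merge base.

c5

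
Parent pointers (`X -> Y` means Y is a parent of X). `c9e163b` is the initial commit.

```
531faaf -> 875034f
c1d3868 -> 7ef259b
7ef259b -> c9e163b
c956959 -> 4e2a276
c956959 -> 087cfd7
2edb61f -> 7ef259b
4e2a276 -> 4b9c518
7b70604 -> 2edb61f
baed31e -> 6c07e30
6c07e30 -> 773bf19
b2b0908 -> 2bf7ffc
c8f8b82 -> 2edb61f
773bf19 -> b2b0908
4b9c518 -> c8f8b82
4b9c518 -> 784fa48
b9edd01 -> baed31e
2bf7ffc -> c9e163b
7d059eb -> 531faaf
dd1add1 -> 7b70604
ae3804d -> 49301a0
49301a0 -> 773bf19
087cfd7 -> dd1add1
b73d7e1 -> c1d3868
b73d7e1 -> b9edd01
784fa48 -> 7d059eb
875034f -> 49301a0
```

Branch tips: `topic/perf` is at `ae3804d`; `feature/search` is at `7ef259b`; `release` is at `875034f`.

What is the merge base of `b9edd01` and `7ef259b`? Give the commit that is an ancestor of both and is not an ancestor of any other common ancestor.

Ancestors of b9edd01: {2bf7ffc, 6c07e30, 773bf19, b2b0908, b9edd01, baed31e, c9e163b}.
Ancestors of 7ef259b: {7ef259b, c9e163b}.
Common ancestors: {c9e163b}.
The only common ancestor is c9e163b, so it is the merge base.

c9e163b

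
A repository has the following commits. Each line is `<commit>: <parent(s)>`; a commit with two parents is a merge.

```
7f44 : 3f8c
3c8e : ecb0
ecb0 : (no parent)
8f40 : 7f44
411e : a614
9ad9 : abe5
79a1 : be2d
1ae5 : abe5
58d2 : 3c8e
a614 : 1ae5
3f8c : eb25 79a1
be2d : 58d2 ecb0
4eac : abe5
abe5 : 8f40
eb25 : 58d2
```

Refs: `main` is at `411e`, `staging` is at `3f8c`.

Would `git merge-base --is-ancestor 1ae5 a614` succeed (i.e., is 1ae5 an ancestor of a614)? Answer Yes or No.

Ancestors of a614 (commits reachable by following parents): {1ae5, 3c8e, 3f8c, 58d2, 79a1, 7f44, 8f40, a614, abe5, be2d, eb25, ecb0}.
1ae5 is in that set, so it is an ancestor of a614.

Yes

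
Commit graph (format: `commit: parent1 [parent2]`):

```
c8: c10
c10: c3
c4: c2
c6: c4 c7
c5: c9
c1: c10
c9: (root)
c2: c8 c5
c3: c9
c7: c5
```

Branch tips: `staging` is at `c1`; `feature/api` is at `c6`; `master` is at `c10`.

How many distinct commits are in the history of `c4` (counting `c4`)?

7

Walking parent pointers from c4: reachable set = {c10, c2, c3, c4, c5, c8, c9}.
That is 7 commits.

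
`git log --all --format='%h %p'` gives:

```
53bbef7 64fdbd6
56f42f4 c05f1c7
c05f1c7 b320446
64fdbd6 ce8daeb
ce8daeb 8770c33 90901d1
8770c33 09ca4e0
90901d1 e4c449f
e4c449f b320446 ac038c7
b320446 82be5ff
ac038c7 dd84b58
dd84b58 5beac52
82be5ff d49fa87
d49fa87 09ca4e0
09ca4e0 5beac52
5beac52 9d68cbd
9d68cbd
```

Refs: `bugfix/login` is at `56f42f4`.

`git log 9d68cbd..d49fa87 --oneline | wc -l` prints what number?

Reachable from d49fa87: {09ca4e0, 5beac52, 9d68cbd, d49fa87}.
Reachable from 9d68cbd: {9d68cbd}.
In d49fa87's history but not 9d68cbd's: {09ca4e0, 5beac52, d49fa87} — 3 commits.

3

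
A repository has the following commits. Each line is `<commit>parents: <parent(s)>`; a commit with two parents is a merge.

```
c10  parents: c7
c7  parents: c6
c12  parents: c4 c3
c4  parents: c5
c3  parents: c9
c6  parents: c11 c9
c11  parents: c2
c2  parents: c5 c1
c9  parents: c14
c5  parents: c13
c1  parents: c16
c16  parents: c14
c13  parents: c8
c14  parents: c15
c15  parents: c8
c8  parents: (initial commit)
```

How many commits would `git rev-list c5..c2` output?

5

Reachable from c2: {c1, c13, c14, c15, c16, c2, c5, c8}.
Reachable from c5: {c13, c5, c8}.
In c2's history but not c5's: {c1, c14, c15, c16, c2} — 5 commits.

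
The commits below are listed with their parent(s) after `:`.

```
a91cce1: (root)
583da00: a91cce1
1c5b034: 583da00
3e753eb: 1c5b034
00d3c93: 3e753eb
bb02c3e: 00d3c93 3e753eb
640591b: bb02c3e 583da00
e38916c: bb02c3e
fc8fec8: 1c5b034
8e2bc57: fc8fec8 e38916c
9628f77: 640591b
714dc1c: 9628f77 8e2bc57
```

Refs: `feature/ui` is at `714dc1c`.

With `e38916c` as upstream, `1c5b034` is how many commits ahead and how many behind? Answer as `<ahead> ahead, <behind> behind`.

0 ahead, 4 behind

Reachable from 1c5b034: {1c5b034, 583da00, a91cce1}.
Reachable from e38916c: {00d3c93, 1c5b034, 3e753eb, 583da00, a91cce1, bb02c3e, e38916c}.
Only in 1c5b034's history (ahead): {} — 0.
Only in e38916c's history (behind): {00d3c93, 3e753eb, bb02c3e, e38916c} — 4.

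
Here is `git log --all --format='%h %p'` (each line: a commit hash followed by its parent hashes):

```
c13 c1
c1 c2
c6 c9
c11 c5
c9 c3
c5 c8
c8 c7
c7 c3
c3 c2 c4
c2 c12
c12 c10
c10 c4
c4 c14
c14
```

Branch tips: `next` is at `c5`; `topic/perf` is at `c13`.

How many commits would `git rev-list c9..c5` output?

Reachable from c5: {c10, c12, c14, c2, c3, c4, c5, c7, c8}.
Reachable from c9: {c10, c12, c14, c2, c3, c4, c9}.
In c5's history but not c9's: {c5, c7, c8} — 3 commits.

3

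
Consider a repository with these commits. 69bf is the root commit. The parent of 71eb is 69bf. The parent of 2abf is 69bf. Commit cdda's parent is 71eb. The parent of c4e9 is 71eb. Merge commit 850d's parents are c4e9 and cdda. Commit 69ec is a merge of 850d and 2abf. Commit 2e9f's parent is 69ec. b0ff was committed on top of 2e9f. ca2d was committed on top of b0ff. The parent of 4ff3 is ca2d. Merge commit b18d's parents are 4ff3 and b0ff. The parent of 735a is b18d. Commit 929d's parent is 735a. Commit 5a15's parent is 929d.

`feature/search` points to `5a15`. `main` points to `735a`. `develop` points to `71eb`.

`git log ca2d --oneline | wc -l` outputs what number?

Walking parent pointers from ca2d: reachable set = {2abf, 2e9f, 69bf, 69ec, 71eb, 850d, b0ff, c4e9, ca2d, cdda}.
That is 10 commits.

10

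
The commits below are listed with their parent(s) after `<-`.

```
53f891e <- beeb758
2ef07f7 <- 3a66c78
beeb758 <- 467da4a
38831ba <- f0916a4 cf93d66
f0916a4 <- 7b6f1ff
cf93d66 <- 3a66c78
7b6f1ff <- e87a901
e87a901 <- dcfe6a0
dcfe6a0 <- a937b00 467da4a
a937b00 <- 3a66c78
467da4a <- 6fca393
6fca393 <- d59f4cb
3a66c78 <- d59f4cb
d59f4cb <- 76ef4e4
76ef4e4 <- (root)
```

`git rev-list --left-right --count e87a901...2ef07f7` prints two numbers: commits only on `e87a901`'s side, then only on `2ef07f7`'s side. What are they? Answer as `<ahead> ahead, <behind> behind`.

Reachable from e87a901: {3a66c78, 467da4a, 6fca393, 76ef4e4, a937b00, d59f4cb, dcfe6a0, e87a901}.
Reachable from 2ef07f7: {2ef07f7, 3a66c78, 76ef4e4, d59f4cb}.
Only in e87a901's history (ahead): {467da4a, 6fca393, a937b00, dcfe6a0, e87a901} — 5.
Only in 2ef07f7's history (behind): {2ef07f7} — 1.

5 ahead, 1 behind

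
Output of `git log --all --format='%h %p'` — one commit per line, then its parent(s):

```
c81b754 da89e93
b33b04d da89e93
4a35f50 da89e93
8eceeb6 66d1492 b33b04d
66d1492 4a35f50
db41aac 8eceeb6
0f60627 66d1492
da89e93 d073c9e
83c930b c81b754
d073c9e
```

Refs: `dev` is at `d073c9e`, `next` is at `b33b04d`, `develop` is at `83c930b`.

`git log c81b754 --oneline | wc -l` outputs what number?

3

Walking parent pointers from c81b754: reachable set = {c81b754, d073c9e, da89e93}.
That is 3 commits.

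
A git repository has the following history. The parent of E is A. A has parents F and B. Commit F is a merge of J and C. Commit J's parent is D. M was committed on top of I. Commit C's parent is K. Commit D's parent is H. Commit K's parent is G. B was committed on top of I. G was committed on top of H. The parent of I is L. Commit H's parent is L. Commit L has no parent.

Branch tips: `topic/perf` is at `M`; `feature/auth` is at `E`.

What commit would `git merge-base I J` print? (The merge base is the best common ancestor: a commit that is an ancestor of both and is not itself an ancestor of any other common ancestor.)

Ancestors of I: {I, L}.
Ancestors of J: {D, H, J, L}.
Common ancestors: {L}.
The only common ancestor is L, so it is the merge base.

L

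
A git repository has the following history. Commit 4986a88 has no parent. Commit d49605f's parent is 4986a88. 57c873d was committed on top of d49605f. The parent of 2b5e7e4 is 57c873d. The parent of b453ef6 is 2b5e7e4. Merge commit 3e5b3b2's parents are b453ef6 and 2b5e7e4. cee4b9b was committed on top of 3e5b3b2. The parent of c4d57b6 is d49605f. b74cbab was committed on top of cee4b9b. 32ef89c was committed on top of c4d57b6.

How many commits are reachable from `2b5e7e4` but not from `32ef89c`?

Reachable from 2b5e7e4: {2b5e7e4, 4986a88, 57c873d, d49605f}.
Reachable from 32ef89c: {32ef89c, 4986a88, c4d57b6, d49605f}.
In 2b5e7e4's history but not 32ef89c's: {2b5e7e4, 57c873d} — 2 commits.

2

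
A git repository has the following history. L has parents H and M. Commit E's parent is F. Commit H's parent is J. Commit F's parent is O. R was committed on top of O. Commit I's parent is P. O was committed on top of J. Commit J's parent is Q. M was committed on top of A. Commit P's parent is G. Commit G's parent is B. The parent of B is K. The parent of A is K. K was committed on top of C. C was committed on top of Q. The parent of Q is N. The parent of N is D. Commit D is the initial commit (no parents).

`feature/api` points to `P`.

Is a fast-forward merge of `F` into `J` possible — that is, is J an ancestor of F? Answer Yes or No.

Yes

A fast-forward from J to F is possible iff J is an ancestor of F.
Ancestors of F: {D, F, J, N, O, Q}.
J is among them, so fast-forward is possible.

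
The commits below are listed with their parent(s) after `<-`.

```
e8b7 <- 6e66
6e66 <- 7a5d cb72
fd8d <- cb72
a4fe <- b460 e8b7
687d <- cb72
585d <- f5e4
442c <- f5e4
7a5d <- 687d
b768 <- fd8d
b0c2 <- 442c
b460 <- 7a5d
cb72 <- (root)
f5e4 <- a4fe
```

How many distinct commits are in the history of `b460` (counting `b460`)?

Walking parent pointers from b460: reachable set = {687d, 7a5d, b460, cb72}.
That is 4 commits.

4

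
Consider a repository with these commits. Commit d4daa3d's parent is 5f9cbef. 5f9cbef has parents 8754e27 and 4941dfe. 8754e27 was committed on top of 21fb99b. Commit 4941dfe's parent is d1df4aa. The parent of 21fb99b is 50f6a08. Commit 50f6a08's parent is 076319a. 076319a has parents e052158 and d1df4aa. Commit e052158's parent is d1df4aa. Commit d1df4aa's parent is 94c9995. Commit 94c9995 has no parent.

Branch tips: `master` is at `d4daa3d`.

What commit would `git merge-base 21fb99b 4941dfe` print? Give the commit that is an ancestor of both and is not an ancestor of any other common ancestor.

Ancestors of 21fb99b: {076319a, 21fb99b, 50f6a08, 94c9995, d1df4aa, e052158}.
Ancestors of 4941dfe: {4941dfe, 94c9995, d1df4aa}.
Common ancestors: {94c9995, d1df4aa}.
Among these, d1df4aa is not an ancestor of any other common ancestor — it is the merge base.

d1df4aa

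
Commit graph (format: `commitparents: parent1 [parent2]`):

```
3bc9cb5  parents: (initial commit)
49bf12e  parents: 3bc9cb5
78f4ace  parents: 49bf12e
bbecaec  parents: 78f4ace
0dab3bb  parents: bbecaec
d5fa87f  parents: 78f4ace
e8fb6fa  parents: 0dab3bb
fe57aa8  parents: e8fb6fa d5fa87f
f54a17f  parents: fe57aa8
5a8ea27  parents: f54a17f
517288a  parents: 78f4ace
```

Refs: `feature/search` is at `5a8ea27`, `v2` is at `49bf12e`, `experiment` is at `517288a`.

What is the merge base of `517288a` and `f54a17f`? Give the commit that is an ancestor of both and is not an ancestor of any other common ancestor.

78f4ace

Ancestors of 517288a: {3bc9cb5, 49bf12e, 517288a, 78f4ace}.
Ancestors of f54a17f: {0dab3bb, 3bc9cb5, 49bf12e, 78f4ace, bbecaec, d5fa87f, e8fb6fa, f54a17f, fe57aa8}.
Common ancestors: {3bc9cb5, 49bf12e, 78f4ace}.
Among these, 78f4ace is not an ancestor of any other common ancestor — it is the merge base.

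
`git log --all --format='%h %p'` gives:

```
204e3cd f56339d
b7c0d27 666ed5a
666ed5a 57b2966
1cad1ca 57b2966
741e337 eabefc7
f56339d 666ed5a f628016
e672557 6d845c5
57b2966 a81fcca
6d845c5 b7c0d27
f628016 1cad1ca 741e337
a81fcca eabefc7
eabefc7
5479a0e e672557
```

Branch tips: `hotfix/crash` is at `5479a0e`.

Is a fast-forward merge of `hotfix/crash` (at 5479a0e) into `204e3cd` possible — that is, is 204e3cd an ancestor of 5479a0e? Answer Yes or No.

No

A fast-forward from 204e3cd to 5479a0e is possible iff 204e3cd is an ancestor of 5479a0e.
Ancestors of 5479a0e: {5479a0e, 57b2966, 666ed5a, 6d845c5, a81fcca, b7c0d27, e672557, eabefc7}.
204e3cd is not among them, so fast-forward is not possible.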